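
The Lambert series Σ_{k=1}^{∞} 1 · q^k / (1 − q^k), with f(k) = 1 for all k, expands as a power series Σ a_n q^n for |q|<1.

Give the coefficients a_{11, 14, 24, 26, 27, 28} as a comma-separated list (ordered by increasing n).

q^11  k|11↦f(k): 11:1 1:1  a_11=2
n=14: 14·1 7·2 2·7 1·14  f→[1+1+1+1]=4
n=24: 24·1 12·2 8·3 6·4 4·6 3·8 2·12 1·24  f→[1+1+1+1+1+1+1+1]=8
n=26: 26·1 13·2 2·13 1·26  f→[1+1+1+1]=4
n=27: 1·27 3·9 9·3 27·1  f→[1+1+1+1]=4
n=28: 1·28 2·14 4·7 7·4 14·2 28·1  f→[1+1+1+1+1+1]=6

2, 4, 8, 4, 4, 6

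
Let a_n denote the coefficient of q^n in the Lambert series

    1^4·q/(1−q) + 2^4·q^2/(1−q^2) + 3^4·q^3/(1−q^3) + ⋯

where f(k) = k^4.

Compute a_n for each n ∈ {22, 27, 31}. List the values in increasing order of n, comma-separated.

248914, 538084, 923522

d|22:{1,2,11,22}  Σf=1+16+14641+234256=248914
q^27  k|27↦f(k): 27:531441 9:6561 3:81 1:1  a_27=538084
d|31:{31,1}  Σf=923521+1=923522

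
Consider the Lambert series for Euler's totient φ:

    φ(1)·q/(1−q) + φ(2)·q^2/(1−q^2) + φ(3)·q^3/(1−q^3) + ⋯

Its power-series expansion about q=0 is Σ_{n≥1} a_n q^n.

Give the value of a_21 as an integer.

[q^21] φ(21)=12,φ(7)=6,φ(3)=2,φ(1)=1 ⇒ 21

a_21 = 21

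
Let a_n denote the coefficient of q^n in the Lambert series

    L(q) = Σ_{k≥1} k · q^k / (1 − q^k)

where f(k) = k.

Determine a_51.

[q^51] f(51)=51,f(17)=17,f(3)=3,f(1)=1 ⇒ 72

a_51 = 72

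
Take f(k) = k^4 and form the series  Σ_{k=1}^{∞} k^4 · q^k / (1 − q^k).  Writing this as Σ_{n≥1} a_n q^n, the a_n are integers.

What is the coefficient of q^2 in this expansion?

q^2  k|2↦f(k): 1:1 2:16  a_2=17

a_2 = 17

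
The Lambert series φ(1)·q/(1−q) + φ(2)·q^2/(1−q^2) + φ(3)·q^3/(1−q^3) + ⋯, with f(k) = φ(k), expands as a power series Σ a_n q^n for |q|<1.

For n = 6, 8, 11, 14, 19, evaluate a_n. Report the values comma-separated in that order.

q^6  k|6↦φ(k): 6:2 3:2 2:1 1:1  a_6=6
[q^8] φ(1)=1,φ(2)=1,φ(4)=2,φ(8)=4 ⇒ 8
q^11  k|11↦φ(k): 1:1 11:10  a_11=11
[q^14] φ(1)=1,φ(2)=1,φ(7)=6,φ(14)=6 ⇒ 14
n=19: 1·19 19·1  φ→[1+18]=19

6, 8, 11, 14, 19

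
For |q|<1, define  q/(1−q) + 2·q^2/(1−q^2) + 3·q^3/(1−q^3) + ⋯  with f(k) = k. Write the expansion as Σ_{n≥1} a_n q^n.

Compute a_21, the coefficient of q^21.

d|21:{1,3,7,21}  Σf=1+3+7+21=32

a_21 = 32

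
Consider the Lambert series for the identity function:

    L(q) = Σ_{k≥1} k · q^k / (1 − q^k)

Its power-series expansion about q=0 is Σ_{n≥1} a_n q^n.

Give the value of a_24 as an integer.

a_24 = 60

[q^24] f(24)=24,f(12)=12,f(8)=8,f(6)=6,f(4)=4,f(3)=3,f(2)=2,f(1)=1 ⇒ 60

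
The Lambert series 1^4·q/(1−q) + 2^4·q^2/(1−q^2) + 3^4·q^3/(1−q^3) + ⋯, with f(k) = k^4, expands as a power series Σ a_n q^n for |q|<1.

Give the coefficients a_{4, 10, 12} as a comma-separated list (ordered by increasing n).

d|4:{1,2,4}  Σf=1+16+256=273
[q^10] f(1)=1,f(2)=16,f(5)=625,f(10)=10000 ⇒ 10642
[q^12] f(1)=1,f(2)=16,f(3)=81,f(4)=256,f(6)=1296,f(12)=20736 ⇒ 22386

273, 10642, 22386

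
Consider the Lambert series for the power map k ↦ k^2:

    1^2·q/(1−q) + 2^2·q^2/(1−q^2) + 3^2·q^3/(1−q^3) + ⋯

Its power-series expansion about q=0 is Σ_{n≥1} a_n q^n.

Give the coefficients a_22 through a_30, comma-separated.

610, 530, 850, 651, 850, 820, 1050, 842, 1300

q^22  k|22↦f(k): 1:1 2:4 11:121 22:484  a_22=610
n=23: 23·1 1·23  f→[529+1]=530
[q^24] f(1)=1,f(2)=4,f(3)=9,f(4)=16,f(6)=36,f(8)=64,f(12)=144,f(24)=576 ⇒ 850
d|25:{25,5,1}  Σf=625+25+1=651
[q^26] f(1)=1,f(2)=4,f(13)=169,f(26)=676 ⇒ 850
n=27: 1·27 3·9 9·3 27·1  f→[1+9+81+729]=820
d|28:{1,2,4,7,14,28}  Σf=1+4+16+49+196+784=1050
[q^29] f(29)=841,f(1)=1 ⇒ 842
n=30: 30·1 15·2 10·3 6·5 5·6 3·10 2·15 1·30  f→[900+225+100+36+25+9+4+1]=1300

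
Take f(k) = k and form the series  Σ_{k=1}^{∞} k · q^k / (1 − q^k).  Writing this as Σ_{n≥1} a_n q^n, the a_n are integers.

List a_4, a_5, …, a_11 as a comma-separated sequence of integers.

d|4:{4,2,1}  Σf=4+2+1=7
[q^5] f(5)=5,f(1)=1 ⇒ 6
n=6: 6·1 3·2 2·3 1·6  f→[6+3+2+1]=12
d|7:{7,1}  Σf=7+1=8
d|8:{8,4,2,1}  Σf=8+4+2+1=15
d|9:{1,3,9}  Σf=1+3+9=13
[q^10] f(1)=1,f(2)=2,f(5)=5,f(10)=10 ⇒ 18
q^11  k|11↦f(k): 11:11 1:1  a_11=12

7, 6, 12, 8, 15, 13, 18, 12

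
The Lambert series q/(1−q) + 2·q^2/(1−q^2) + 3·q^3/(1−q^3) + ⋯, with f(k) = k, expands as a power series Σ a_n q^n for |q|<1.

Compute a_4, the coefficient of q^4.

a_4 = 7

d|4:{1,2,4}  Σf=1+2+4=7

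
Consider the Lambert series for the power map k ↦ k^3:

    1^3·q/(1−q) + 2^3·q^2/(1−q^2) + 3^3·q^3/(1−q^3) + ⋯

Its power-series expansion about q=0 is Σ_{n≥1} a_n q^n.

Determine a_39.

q^39  k|39↦f(k): 1:1 3:27 13:2197 39:59319  a_39=61544

a_39 = 61544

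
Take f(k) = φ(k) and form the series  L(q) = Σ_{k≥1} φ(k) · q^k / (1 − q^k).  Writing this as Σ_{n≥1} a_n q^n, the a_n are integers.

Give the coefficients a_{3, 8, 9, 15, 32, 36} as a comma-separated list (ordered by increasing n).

[q^3] φ(3)=2,φ(1)=1 ⇒ 3
[q^8] φ(1)=1,φ(2)=1,φ(4)=2,φ(8)=4 ⇒ 8
n=9: 9·1 3·3 1·9  φ→[6+2+1]=9
q^15  k|15↦φ(k): 15:8 5:4 3:2 1:1  a_15=15
d|32:{1,2,4,8,16,32}  Σφ=1+1+2+4+8+16=32
q^36  k|36↦φ(k): 1:1 2:1 3:2 4:2 6:2 9:6 12:4 18:6 36:12  a_36=36

3, 8, 9, 15, 32, 36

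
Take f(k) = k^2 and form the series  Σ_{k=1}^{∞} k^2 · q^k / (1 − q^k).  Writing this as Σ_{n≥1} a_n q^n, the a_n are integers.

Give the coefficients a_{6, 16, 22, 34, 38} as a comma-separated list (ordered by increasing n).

q^6  k|6↦f(k): 6:36 3:9 2:4 1:1  a_6=50
q^16  k|16↦f(k): 1:1 2:4 4:16 8:64 16:256  a_16=341
d|22:{1,2,11,22}  Σf=1+4+121+484=610
n=34: 34·1 17·2 2·17 1·34  f→[1156+289+4+1]=1450
d|38:{38,19,2,1}  Σf=1444+361+4+1=1810

50, 341, 610, 1450, 1810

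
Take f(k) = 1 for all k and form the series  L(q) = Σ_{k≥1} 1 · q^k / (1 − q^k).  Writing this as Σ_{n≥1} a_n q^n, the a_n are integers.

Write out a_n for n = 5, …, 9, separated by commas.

q^5  k|5↦f(k): 5:1 1:1  a_5=2
[q^6] f(6)=1,f(3)=1,f(2)=1,f(1)=1 ⇒ 4
[q^7] f(1)=1,f(7)=1 ⇒ 2
[q^8] f(1)=1,f(2)=1,f(4)=1,f(8)=1 ⇒ 4
n=9: 9·1 3·3 1·9  f→[1+1+1]=3

2, 4, 2, 4, 3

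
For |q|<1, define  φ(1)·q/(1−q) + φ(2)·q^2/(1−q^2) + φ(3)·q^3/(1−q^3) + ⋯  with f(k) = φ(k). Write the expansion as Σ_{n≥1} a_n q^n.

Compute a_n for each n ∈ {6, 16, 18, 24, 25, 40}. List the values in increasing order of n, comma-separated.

n=6: 6·1 3·2 2·3 1·6  φ→[2+2+1+1]=6
d|16:{16,8,4,2,1}  Σφ=8+4+2+1+1=16
n=18: 18·1 9·2 6·3 3·6 2·9 1·18  φ→[6+6+2+2+1+1]=18
q^24  k|24↦φ(k): 24:8 12:4 8:4 6:2 4:2 3:2 2:1 1:1  a_24=24
[q^25] φ(25)=20,φ(5)=4,φ(1)=1 ⇒ 25
[q^40] φ(40)=16,φ(20)=8,φ(10)=4,φ(8)=4,φ(5)=4,φ(4)=2,φ(2)=1,φ(1)=1 ⇒ 40

6, 16, 18, 24, 25, 40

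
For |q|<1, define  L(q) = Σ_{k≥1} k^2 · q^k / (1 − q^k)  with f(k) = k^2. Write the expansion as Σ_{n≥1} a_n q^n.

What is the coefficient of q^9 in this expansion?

d|9:{9,3,1}  Σf=81+9+1=91

a_9 = 91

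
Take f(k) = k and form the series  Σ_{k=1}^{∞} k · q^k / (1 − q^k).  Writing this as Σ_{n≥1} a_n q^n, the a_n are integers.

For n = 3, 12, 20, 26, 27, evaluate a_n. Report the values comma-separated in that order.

d|3:{3,1}  Σf=3+1=4
[q^12] f(12)=12,f(6)=6,f(4)=4,f(3)=3,f(2)=2,f(1)=1 ⇒ 28
q^20  k|20↦f(k): 1:1 2:2 4:4 5:5 10:10 20:20  a_20=42
n=26: 26·1 13·2 2·13 1·26  f→[26+13+2+1]=42
[q^27] f(1)=1,f(3)=3,f(9)=9,f(27)=27 ⇒ 40

4, 28, 42, 42, 40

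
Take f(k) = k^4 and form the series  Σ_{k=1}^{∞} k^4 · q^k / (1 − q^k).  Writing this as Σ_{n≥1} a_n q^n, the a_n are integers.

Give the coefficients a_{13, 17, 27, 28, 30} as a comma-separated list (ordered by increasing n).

q^13  k|13↦f(k): 1:1 13:28561  a_13=28562
q^17  k|17↦f(k): 17:83521 1:1  a_17=83522
q^27  k|27↦f(k): 27:531441 9:6561 3:81 1:1  a_27=538084
n=28: 1·28 2·14 4·7 7·4 14·2 28·1  f→[1+16+256+2401+38416+614656]=655746
d|30:{30,15,10,6,5,3,2,1}  Σf=810000+50625+10000+1296+625+81+16+1=872644

28562, 83522, 538084, 655746, 872644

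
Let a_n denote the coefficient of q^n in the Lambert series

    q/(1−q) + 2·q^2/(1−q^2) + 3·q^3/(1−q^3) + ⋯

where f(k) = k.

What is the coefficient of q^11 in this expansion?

a_11 = 12

n=11: 1·11 11·1  f→[1+11]=12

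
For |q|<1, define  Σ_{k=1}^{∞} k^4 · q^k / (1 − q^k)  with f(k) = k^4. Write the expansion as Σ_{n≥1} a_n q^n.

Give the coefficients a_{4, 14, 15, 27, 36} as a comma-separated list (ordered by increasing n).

q^4  k|4↦f(k): 4:256 2:16 1:1  a_4=273
q^14  k|14↦f(k): 1:1 2:16 7:2401 14:38416  a_14=40834
n=15: 15·1 5·3 3·5 1·15  f→[50625+625+81+1]=51332
d|27:{27,9,3,1}  Σf=531441+6561+81+1=538084
q^36  k|36↦f(k): 1:1 2:16 3:81 4:256 6:1296 9:6561 12:20736 18:104976 36:1679616  a_36=1813539

273, 40834, 51332, 538084, 1813539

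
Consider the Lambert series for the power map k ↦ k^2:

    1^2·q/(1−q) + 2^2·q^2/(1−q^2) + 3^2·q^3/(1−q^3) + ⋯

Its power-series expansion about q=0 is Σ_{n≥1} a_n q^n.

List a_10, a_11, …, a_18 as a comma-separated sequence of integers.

q^10  k|10↦f(k): 10:100 5:25 2:4 1:1  a_10=130
q^11  k|11↦f(k): 11:121 1:1  a_11=122
q^12  k|12↦f(k): 1:1 2:4 3:9 4:16 6:36 12:144  a_12=210
[q^13] f(13)=169,f(1)=1 ⇒ 170
[q^14] f(1)=1,f(2)=4,f(7)=49,f(14)=196 ⇒ 250
[q^15] f(15)=225,f(5)=25,f(3)=9,f(1)=1 ⇒ 260
q^16  k|16↦f(k): 16:256 8:64 4:16 2:4 1:1  a_16=341
q^17  k|17↦f(k): 17:289 1:1  a_17=290
[q^18] f(1)=1,f(2)=4,f(3)=9,f(6)=36,f(9)=81,f(18)=324 ⇒ 455

130, 122, 210, 170, 250, 260, 341, 290, 455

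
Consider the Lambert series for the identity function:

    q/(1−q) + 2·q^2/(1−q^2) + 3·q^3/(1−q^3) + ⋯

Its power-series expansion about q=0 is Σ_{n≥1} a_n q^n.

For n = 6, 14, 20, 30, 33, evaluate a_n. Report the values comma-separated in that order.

[q^6] f(6)=6,f(3)=3,f(2)=2,f(1)=1 ⇒ 12
d|14:{1,2,7,14}  Σf=1+2+7+14=24
q^20  k|20↦f(k): 1:1 2:2 4:4 5:5 10:10 20:20  a_20=42
n=30: 30·1 15·2 10·3 6·5 5·6 3·10 2·15 1·30  f→[30+15+10+6+5+3+2+1]=72
n=33: 33·1 11·3 3·11 1·33  f→[33+11+3+1]=48

12, 24, 42, 72, 48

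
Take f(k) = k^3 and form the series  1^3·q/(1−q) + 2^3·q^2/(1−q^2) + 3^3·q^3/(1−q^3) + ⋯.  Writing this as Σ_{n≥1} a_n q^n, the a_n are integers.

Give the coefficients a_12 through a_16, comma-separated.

[q^12] f(12)=1728,f(6)=216,f(4)=64,f(3)=27,f(2)=8,f(1)=1 ⇒ 2044
q^13  k|13↦f(k): 1:1 13:2197  a_13=2198
[q^14] f(14)=2744,f(7)=343,f(2)=8,f(1)=1 ⇒ 3096
n=15: 1·15 3·5 5·3 15·1  f→[1+27+125+3375]=3528
d|16:{16,8,4,2,1}  Σf=4096+512+64+8+1=4681

2044, 2198, 3096, 3528, 4681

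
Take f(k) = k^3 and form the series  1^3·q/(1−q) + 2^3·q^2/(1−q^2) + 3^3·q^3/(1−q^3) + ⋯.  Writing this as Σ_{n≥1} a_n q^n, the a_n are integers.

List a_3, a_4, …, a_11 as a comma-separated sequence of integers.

d|3:{1,3}  Σf=1+27=28
[q^4] f(1)=1,f(2)=8,f(4)=64 ⇒ 73
n=5: 5·1 1·5  f→[125+1]=126
q^6  k|6↦f(k): 1:1 2:8 3:27 6:216  a_6=252
n=7: 1·7 7·1  f→[1+343]=344
q^8  k|8↦f(k): 1:1 2:8 4:64 8:512  a_8=585
d|9:{1,3,9}  Σf=1+27+729=757
[q^10] f(1)=1,f(2)=8,f(5)=125,f(10)=1000 ⇒ 1134
n=11: 11·1 1·11  f→[1331+1]=1332

28, 73, 126, 252, 344, 585, 757, 1134, 1332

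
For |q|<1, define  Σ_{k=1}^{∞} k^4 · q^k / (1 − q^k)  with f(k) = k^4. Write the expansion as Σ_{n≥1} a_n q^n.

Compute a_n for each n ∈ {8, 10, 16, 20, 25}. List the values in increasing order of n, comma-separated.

4369, 10642, 69905, 170898, 391251

d|8:{8,4,2,1}  Σf=4096+256+16+1=4369
q^10  k|10↦f(k): 1:1 2:16 5:625 10:10000  a_10=10642
q^16  k|16↦f(k): 1:1 2:16 4:256 8:4096 16:65536  a_16=69905
d|20:{1,2,4,5,10,20}  Σf=1+16+256+625+10000+160000=170898
[q^25] f(25)=390625,f(5)=625,f(1)=1 ⇒ 391251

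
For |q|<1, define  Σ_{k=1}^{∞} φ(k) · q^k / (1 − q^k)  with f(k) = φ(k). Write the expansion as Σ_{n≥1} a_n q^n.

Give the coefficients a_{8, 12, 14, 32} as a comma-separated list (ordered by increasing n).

q^8  k|8↦φ(k): 8:4 4:2 2:1 1:1  a_8=8
d|12:{1,2,3,4,6,12}  Σφ=1+1+2+2+2+4=12
q^14  k|14↦φ(k): 1:1 2:1 7:6 14:6  a_14=14
d|32:{32,16,8,4,2,1}  Σφ=16+8+4+2+1+1=32

8, 12, 14, 32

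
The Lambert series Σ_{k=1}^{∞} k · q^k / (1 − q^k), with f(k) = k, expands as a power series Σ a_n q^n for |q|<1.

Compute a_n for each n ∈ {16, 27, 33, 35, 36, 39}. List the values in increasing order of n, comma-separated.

31, 40, 48, 48, 91, 56

[q^16] f(1)=1,f(2)=2,f(4)=4,f(8)=8,f(16)=16 ⇒ 31
d|27:{27,9,3,1}  Σf=27+9+3+1=40
d|33:{1,3,11,33}  Σf=1+3+11+33=48
n=35: 35·1 7·5 5·7 1·35  f→[35+7+5+1]=48
[q^36] f(1)=1,f(2)=2,f(3)=3,f(4)=4,f(6)=6,f(9)=9,f(12)=12,f(18)=18,f(36)=36 ⇒ 91
n=39: 1·39 3·13 13·3 39·1  f→[1+3+13+39]=56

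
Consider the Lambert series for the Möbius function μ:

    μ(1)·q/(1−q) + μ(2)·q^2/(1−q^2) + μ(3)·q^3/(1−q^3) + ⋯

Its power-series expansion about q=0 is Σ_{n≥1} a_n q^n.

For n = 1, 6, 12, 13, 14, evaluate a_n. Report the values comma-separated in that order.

1, 0, 0, 0, 0

n=1: 1·1  μ→[1]=1
[q^6] μ(6)=1,μ(3)=-1,μ(2)=-1,μ(1)=1 ⇒ 0
d|12:{12,6,4,3,2,1}  Σμ=0+1+0+(-1)+(-1)+1=0
q^13  k|13↦μ(k): 13:-1 1:1  a_13=0
q^14  k|14↦μ(k): 1:1 2:-1 7:-1 14:1  a_14=0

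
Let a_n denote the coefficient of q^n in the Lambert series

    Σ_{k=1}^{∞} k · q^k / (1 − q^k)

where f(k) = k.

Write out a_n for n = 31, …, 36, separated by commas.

[q^31] f(31)=31,f(1)=1 ⇒ 32
n=32: 1·32 2·16 4·8 8·4 16·2 32·1  f→[1+2+4+8+16+32]=63
n=33: 1·33 3·11 11·3 33·1  f→[1+3+11+33]=48
n=34: 1·34 2·17 17·2 34·1  f→[1+2+17+34]=54
[q^35] f(35)=35,f(7)=7,f(5)=5,f(1)=1 ⇒ 48
d|36:{36,18,12,9,6,4,3,2,1}  Σf=36+18+12+9+6+4+3+2+1=91

32, 63, 48, 54, 48, 91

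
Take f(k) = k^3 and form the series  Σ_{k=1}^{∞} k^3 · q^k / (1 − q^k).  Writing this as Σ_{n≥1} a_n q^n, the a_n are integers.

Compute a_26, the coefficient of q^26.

a_26 = 19782

n=26: 26·1 13·2 2·13 1·26  f→[17576+2197+8+1]=19782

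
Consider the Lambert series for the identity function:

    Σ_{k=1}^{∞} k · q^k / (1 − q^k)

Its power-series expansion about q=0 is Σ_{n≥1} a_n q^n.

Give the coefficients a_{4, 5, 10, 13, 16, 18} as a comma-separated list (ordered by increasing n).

7, 6, 18, 14, 31, 39

d|4:{1,2,4}  Σf=1+2+4=7
[q^5] f(5)=5,f(1)=1 ⇒ 6
q^10  k|10↦f(k): 1:1 2:2 5:5 10:10  a_10=18
[q^13] f(13)=13,f(1)=1 ⇒ 14
[q^16] f(16)=16,f(8)=8,f(4)=4,f(2)=2,f(1)=1 ⇒ 31
[q^18] f(18)=18,f(9)=9,f(6)=6,f(3)=3,f(2)=2,f(1)=1 ⇒ 39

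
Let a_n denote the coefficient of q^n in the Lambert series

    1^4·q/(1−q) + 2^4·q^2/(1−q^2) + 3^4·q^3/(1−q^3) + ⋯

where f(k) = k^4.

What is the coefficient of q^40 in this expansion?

d|40:{1,2,4,5,8,10,20,40}  Σf=1+16+256+625+4096+10000+160000+2560000=2734994

a_40 = 2734994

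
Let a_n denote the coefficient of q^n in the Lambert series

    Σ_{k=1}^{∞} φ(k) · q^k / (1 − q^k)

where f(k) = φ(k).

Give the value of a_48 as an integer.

d|48:{1,2,3,4,6,8,12,16,24,48}  Σφ=1+1+2+2+2+4+4+8+8+16=48

a_48 = 48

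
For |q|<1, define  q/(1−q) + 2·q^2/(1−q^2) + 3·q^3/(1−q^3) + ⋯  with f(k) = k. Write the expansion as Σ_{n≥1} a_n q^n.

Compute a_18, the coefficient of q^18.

a_18 = 39

q^18  k|18↦f(k): 1:1 2:2 3:3 6:6 9:9 18:18  a_18=39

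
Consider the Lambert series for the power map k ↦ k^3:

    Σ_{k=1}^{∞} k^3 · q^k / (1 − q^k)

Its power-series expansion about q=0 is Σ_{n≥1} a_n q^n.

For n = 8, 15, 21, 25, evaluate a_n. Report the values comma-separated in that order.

n=8: 1·8 2·4 4·2 8·1  f→[1+8+64+512]=585
n=15: 1·15 3·5 5·3 15·1  f→[1+27+125+3375]=3528
[q^21] f(1)=1,f(3)=27,f(7)=343,f(21)=9261 ⇒ 9632
d|25:{25,5,1}  Σf=15625+125+1=15751

585, 3528, 9632, 15751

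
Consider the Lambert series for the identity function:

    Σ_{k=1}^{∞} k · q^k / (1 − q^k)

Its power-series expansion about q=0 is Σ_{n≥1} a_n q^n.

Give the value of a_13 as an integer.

a_13 = 14

d|13:{1,13}  Σf=1+13=14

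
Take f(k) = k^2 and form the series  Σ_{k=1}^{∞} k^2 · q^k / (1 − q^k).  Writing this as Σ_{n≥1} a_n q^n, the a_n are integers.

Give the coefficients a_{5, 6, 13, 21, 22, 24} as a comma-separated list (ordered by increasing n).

26, 50, 170, 500, 610, 850

d|5:{1,5}  Σf=1+25=26
d|6:{1,2,3,6}  Σf=1+4+9+36=50
d|13:{13,1}  Σf=169+1=170
[q^21] f(1)=1,f(3)=9,f(7)=49,f(21)=441 ⇒ 500
d|22:{22,11,2,1}  Σf=484+121+4+1=610
d|24:{24,12,8,6,4,3,2,1}  Σf=576+144+64+36+16+9+4+1=850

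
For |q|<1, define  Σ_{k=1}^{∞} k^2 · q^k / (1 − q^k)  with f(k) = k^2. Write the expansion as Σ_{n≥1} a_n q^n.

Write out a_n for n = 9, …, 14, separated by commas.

q^9  k|9↦f(k): 1:1 3:9 9:81  a_9=91
d|10:{1,2,5,10}  Σf=1+4+25+100=130
q^11  k|11↦f(k): 11:121 1:1  a_11=122
d|12:{1,2,3,4,6,12}  Σf=1+4+9+16+36+144=210
n=13: 13·1 1·13  f→[169+1]=170
q^14  k|14↦f(k): 1:1 2:4 7:49 14:196  a_14=250

91, 130, 122, 210, 170, 250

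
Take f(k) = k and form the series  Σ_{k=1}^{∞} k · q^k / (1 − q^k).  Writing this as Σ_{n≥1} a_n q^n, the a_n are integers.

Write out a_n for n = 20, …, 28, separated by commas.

d|20:{1,2,4,5,10,20}  Σf=1+2+4+5+10+20=42
d|21:{21,7,3,1}  Σf=21+7+3+1=32
q^22  k|22↦f(k): 1:1 2:2 11:11 22:22  a_22=36
[q^23] f(1)=1,f(23)=23 ⇒ 24
[q^24] f(1)=1,f(2)=2,f(3)=3,f(4)=4,f(6)=6,f(8)=8,f(12)=12,f(24)=24 ⇒ 60
[q^25] f(25)=25,f(5)=5,f(1)=1 ⇒ 31
d|26:{1,2,13,26}  Σf=1+2+13+26=42
[q^27] f(1)=1,f(3)=3,f(9)=9,f(27)=27 ⇒ 40
[q^28] f(28)=28,f(14)=14,f(7)=7,f(4)=4,f(2)=2,f(1)=1 ⇒ 56

42, 32, 36, 24, 60, 31, 42, 40, 56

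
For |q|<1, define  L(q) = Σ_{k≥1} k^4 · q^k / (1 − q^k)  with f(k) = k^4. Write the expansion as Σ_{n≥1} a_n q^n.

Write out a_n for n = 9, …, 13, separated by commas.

q^9  k|9↦f(k): 9:6561 3:81 1:1  a_9=6643
d|10:{10,5,2,1}  Σf=10000+625+16+1=10642
q^11  k|11↦f(k): 11:14641 1:1  a_11=14642
d|12:{12,6,4,3,2,1}  Σf=20736+1296+256+81+16+1=22386
[q^13] f(13)=28561,f(1)=1 ⇒ 28562

6643, 10642, 14642, 22386, 28562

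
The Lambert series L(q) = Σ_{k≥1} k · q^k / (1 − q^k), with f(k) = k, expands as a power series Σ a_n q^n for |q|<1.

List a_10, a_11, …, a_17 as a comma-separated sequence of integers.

18, 12, 28, 14, 24, 24, 31, 18

q^10  k|10↦f(k): 10:10 5:5 2:2 1:1  a_10=18
q^11  k|11↦f(k): 1:1 11:11  a_11=12
q^12  k|12↦f(k): 12:12 6:6 4:4 3:3 2:2 1:1  a_12=28
d|13:{1,13}  Σf=1+13=14
n=14: 14·1 7·2 2·7 1·14  f→[14+7+2+1]=24
n=15: 1·15 3·5 5·3 15·1  f→[1+3+5+15]=24
[q^16] f(1)=1,f(2)=2,f(4)=4,f(8)=8,f(16)=16 ⇒ 31
n=17: 17·1 1·17  f→[17+1]=18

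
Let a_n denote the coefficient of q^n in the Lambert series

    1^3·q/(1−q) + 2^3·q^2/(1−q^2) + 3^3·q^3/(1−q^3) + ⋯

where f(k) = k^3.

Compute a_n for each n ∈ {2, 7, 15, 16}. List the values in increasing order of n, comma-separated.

[q^2] f(1)=1,f(2)=8 ⇒ 9
[q^7] f(1)=1,f(7)=343 ⇒ 344
q^15  k|15↦f(k): 15:3375 5:125 3:27 1:1  a_15=3528
[q^16] f(1)=1,f(2)=8,f(4)=64,f(8)=512,f(16)=4096 ⇒ 4681

9, 344, 3528, 4681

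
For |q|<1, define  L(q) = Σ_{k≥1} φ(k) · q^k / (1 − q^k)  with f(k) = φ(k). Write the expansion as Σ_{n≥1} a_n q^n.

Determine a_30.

n=30: 1·30 2·15 3·10 5·6 6·5 10·3 15·2 30·1  φ→[1+1+2+4+2+4+8+8]=30

a_30 = 30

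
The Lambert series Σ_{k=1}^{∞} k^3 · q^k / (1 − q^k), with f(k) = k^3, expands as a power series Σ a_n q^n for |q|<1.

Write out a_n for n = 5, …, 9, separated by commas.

126, 252, 344, 585, 757

n=5: 5·1 1·5  f→[125+1]=126
[q^6] f(1)=1,f(2)=8,f(3)=27,f(6)=216 ⇒ 252
d|7:{7,1}  Σf=343+1=344
n=8: 1·8 2·4 4·2 8·1  f→[1+8+64+512]=585
n=9: 9·1 3·3 1·9  f→[729+27+1]=757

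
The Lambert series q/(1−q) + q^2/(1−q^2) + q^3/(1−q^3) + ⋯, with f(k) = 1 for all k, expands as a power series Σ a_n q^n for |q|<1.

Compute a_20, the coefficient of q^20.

q^20  k|20↦f(k): 20:1 10:1 5:1 4:1 2:1 1:1  a_20=6

a_20 = 6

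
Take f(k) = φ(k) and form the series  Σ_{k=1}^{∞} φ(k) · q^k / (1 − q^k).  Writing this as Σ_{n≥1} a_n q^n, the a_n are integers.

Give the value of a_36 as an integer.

d|36:{1,2,3,4,6,9,12,18,36}  Σφ=1+1+2+2+2+6+4+6+12=36

a_36 = 36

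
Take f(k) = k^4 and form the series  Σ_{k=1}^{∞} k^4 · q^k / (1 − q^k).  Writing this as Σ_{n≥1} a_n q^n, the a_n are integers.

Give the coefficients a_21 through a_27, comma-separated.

196964, 248914, 279842, 358258, 391251, 485554, 538084

n=21: 1·21 3·7 7·3 21·1  f→[1+81+2401+194481]=196964
q^22  k|22↦f(k): 22:234256 11:14641 2:16 1:1  a_22=248914
[q^23] f(1)=1,f(23)=279841 ⇒ 279842
[q^24] f(1)=1,f(2)=16,f(3)=81,f(4)=256,f(6)=1296,f(8)=4096,f(12)=20736,f(24)=331776 ⇒ 358258
d|25:{1,5,25}  Σf=1+625+390625=391251
q^26  k|26↦f(k): 1:1 2:16 13:28561 26:456976  a_26=485554
q^27  k|27↦f(k): 27:531441 9:6561 3:81 1:1  a_27=538084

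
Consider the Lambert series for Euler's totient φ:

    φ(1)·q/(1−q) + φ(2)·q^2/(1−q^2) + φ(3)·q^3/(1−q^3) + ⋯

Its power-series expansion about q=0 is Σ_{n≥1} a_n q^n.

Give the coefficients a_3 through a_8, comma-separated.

q^3  k|3↦φ(k): 3:2 1:1  a_3=3
q^4  k|4↦φ(k): 4:2 2:1 1:1  a_4=4
d|5:{5,1}  Σφ=4+1=5
q^6  k|6↦φ(k): 1:1 2:1 3:2 6:2  a_6=6
[q^7] φ(1)=1,φ(7)=6 ⇒ 7
[q^8] φ(1)=1,φ(2)=1,φ(4)=2,φ(8)=4 ⇒ 8

3, 4, 5, 6, 7, 8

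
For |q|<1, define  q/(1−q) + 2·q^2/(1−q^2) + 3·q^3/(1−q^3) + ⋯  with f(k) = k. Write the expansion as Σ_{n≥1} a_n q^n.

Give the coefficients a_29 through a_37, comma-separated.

30, 72, 32, 63, 48, 54, 48, 91, 38

d|29:{1,29}  Σf=1+29=30
d|30:{1,2,3,5,6,10,15,30}  Σf=1+2+3+5+6+10+15+30=72
n=31: 31·1 1·31  f→[31+1]=32
[q^32] f(1)=1,f(2)=2,f(4)=4,f(8)=8,f(16)=16,f(32)=32 ⇒ 63
[q^33] f(33)=33,f(11)=11,f(3)=3,f(1)=1 ⇒ 48
q^34  k|34↦f(k): 34:34 17:17 2:2 1:1  a_34=54
d|35:{1,5,7,35}  Σf=1+5+7+35=48
q^36  k|36↦f(k): 1:1 2:2 3:3 4:4 6:6 9:9 12:12 18:18 36:36  a_36=91
[q^37] f(1)=1,f(37)=37 ⇒ 38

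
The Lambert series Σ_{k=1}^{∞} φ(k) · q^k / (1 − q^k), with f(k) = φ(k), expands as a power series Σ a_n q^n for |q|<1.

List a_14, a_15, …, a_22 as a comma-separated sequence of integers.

n=14: 14·1 7·2 2·7 1·14  φ→[6+6+1+1]=14
[q^15] φ(15)=8,φ(5)=4,φ(3)=2,φ(1)=1 ⇒ 15
d|16:{16,8,4,2,1}  Σφ=8+4+2+1+1=16
n=17: 17·1 1·17  φ→[16+1]=17
n=18: 18·1 9·2 6·3 3·6 2·9 1·18  φ→[6+6+2+2+1+1]=18
n=19: 1·19 19·1  φ→[1+18]=19
[q^20] φ(20)=8,φ(10)=4,φ(5)=4,φ(4)=2,φ(2)=1,φ(1)=1 ⇒ 20
q^21  k|21↦φ(k): 1:1 3:2 7:6 21:12  a_21=21
n=22: 1·22 2·11 11·2 22·1  φ→[1+1+10+10]=22

14, 15, 16, 17, 18, 19, 20, 21, 22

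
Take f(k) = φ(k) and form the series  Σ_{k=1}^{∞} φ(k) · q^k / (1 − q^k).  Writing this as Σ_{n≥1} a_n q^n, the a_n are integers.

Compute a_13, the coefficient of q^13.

n=13: 13·1 1·13  φ→[12+1]=13

a_13 = 13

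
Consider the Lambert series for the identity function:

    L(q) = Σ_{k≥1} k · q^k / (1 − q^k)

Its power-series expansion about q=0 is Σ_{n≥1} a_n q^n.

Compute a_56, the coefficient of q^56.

q^56  k|56↦f(k): 1:1 2:2 4:4 7:7 8:8 14:14 28:28 56:56  a_56=120

a_56 = 120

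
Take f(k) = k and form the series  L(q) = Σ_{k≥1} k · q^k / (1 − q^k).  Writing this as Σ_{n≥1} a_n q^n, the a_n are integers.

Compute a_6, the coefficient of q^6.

[q^6] f(6)=6,f(3)=3,f(2)=2,f(1)=1 ⇒ 12

a_6 = 12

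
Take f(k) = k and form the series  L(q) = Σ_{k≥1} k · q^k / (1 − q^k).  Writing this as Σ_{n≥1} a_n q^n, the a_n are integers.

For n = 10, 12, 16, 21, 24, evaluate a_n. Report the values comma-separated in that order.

q^10  k|10↦f(k): 1:1 2:2 5:5 10:10  a_10=18
n=12: 12·1 6·2 4·3 3·4 2·6 1·12  f→[12+6+4+3+2+1]=28
d|16:{16,8,4,2,1}  Σf=16+8+4+2+1=31
q^21  k|21↦f(k): 21:21 7:7 3:3 1:1  a_21=32
n=24: 1·24 2·12 3·8 4·6 6·4 8·3 12·2 24·1  f→[1+2+3+4+6+8+12+24]=60

18, 28, 31, 32, 60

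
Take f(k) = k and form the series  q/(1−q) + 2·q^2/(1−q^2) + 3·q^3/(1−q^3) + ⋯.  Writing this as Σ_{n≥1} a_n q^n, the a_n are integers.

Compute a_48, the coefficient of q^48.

a_48 = 124

d|48:{48,24,16,12,8,6,4,3,2,1}  Σf=48+24+16+12+8+6+4+3+2+1=124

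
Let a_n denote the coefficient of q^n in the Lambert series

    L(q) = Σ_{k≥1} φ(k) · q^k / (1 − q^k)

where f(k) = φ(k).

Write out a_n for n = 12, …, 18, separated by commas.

q^12  k|12↦φ(k): 12:4 6:2 4:2 3:2 2:1 1:1  a_12=12
q^13  k|13↦φ(k): 1:1 13:12  a_13=13
[q^14] φ(14)=6,φ(7)=6,φ(2)=1,φ(1)=1 ⇒ 14
n=15: 15·1 5·3 3·5 1·15  φ→[8+4+2+1]=15
d|16:{1,2,4,8,16}  Σφ=1+1+2+4+8=16
q^17  k|17↦φ(k): 17:16 1:1  a_17=17
d|18:{1,2,3,6,9,18}  Σφ=1+1+2+2+6+6=18

12, 13, 14, 15, 16, 17, 18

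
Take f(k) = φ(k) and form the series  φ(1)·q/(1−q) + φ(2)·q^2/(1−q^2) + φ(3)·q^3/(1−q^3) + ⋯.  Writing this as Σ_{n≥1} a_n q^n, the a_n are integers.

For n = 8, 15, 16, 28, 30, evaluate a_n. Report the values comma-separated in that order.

q^8  k|8↦φ(k): 1:1 2:1 4:2 8:4  a_8=8
q^15  k|15↦φ(k): 15:8 5:4 3:2 1:1  a_15=15
d|16:{16,8,4,2,1}  Σφ=8+4+2+1+1=16
n=28: 28·1 14·2 7·4 4·7 2·14 1·28  φ→[12+6+6+2+1+1]=28
[q^30] φ(1)=1,φ(2)=1,φ(3)=2,φ(5)=4,φ(6)=2,φ(10)=4,φ(15)=8,φ(30)=8 ⇒ 30

8, 15, 16, 28, 30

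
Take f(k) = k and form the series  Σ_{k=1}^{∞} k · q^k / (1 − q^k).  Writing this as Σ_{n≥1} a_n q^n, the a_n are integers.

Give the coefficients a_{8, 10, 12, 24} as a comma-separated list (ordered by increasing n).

n=8: 8·1 4·2 2·4 1·8  f→[8+4+2+1]=15
[q^10] f(1)=1,f(2)=2,f(5)=5,f(10)=10 ⇒ 18
q^12  k|12↦f(k): 12:12 6:6 4:4 3:3 2:2 1:1  a_12=28
[q^24] f(1)=1,f(2)=2,f(3)=3,f(4)=4,f(6)=6,f(8)=8,f(12)=12,f(24)=24 ⇒ 60

15, 18, 28, 60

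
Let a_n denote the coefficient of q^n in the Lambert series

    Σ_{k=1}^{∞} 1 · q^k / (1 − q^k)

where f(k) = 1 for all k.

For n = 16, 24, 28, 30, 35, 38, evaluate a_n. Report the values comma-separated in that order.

q^16  k|16↦f(k): 1:1 2:1 4:1 8:1 16:1  a_16=5
q^24  k|24↦f(k): 1:1 2:1 3:1 4:1 6:1 8:1 12:1 24:1  a_24=8
q^28  k|28↦f(k): 28:1 14:1 7:1 4:1 2:1 1:1  a_28=6
q^30  k|30↦f(k): 30:1 15:1 10:1 6:1 5:1 3:1 2:1 1:1  a_30=8
[q^35] f(35)=1,f(7)=1,f(5)=1,f(1)=1 ⇒ 4
q^38  k|38↦f(k): 1:1 2:1 19:1 38:1  a_38=4

5, 8, 6, 8, 4, 4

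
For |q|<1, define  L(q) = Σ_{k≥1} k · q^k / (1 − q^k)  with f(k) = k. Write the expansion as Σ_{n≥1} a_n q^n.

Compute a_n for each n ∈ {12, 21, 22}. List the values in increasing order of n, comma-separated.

n=12: 1·12 2·6 3·4 4·3 6·2 12·1  f→[1+2+3+4+6+12]=28
[q^21] f(21)=21,f(7)=7,f(3)=3,f(1)=1 ⇒ 32
q^22  k|22↦f(k): 1:1 2:2 11:11 22:22  a_22=36

28, 32, 36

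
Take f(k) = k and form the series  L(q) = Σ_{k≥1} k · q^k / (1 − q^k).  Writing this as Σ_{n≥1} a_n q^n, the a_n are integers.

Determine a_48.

a_48 = 124

n=48: 1·48 2·24 3·16 4·12 6·8 8·6 12·4 16·3 24·2 48·1  f→[1+2+3+4+6+8+12+16+24+48]=124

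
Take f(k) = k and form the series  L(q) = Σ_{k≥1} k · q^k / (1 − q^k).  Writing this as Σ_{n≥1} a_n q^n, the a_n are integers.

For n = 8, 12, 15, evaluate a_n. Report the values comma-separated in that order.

15, 28, 24

n=8: 1·8 2·4 4·2 8·1  f→[1+2+4+8]=15
n=12: 12·1 6·2 4·3 3·4 2·6 1·12  f→[12+6+4+3+2+1]=28
d|15:{15,5,3,1}  Σf=15+5+3+1=24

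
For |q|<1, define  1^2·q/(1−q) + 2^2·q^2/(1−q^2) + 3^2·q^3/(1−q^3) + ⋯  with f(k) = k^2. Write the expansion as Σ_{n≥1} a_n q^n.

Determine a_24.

a_24 = 850

d|24:{1,2,3,4,6,8,12,24}  Σf=1+4+9+16+36+64+144+576=850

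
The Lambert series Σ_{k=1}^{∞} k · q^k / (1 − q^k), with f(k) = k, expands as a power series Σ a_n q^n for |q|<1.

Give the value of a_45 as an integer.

a_45 = 78

[q^45] f(45)=45,f(15)=15,f(9)=9,f(5)=5,f(3)=3,f(1)=1 ⇒ 78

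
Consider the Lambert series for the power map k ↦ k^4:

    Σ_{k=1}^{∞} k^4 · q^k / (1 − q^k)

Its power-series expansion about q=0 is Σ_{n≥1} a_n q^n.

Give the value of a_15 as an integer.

[q^15] f(15)=50625,f(5)=625,f(3)=81,f(1)=1 ⇒ 51332

a_15 = 51332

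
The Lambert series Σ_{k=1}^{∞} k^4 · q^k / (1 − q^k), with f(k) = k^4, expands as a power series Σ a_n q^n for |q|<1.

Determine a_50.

a_50 = 6651267

q^50  k|50↦f(k): 1:1 2:16 5:625 10:10000 25:390625 50:6250000  a_50=6651267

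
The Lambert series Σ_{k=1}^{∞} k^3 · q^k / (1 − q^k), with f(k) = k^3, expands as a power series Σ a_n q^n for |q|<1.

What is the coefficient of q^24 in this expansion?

a_24 = 16380

[q^24] f(1)=1,f(2)=8,f(3)=27,f(4)=64,f(6)=216,f(8)=512,f(12)=1728,f(24)=13824 ⇒ 16380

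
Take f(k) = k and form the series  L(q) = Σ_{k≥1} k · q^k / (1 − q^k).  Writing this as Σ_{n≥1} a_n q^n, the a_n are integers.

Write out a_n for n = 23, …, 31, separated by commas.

[q^23] f(23)=23,f(1)=1 ⇒ 24
q^24  k|24↦f(k): 24:24 12:12 8:8 6:6 4:4 3:3 2:2 1:1  a_24=60
q^25  k|25↦f(k): 1:1 5:5 25:25  a_25=31
q^26  k|26↦f(k): 26:26 13:13 2:2 1:1  a_26=42
d|27:{27,9,3,1}  Σf=27+9+3+1=40
d|28:{28,14,7,4,2,1}  Σf=28+14+7+4+2+1=56
d|29:{1,29}  Σf=1+29=30
q^30  k|30↦f(k): 30:30 15:15 10:10 6:6 5:5 3:3 2:2 1:1  a_30=72
[q^31] f(31)=31,f(1)=1 ⇒ 32

24, 60, 31, 42, 40, 56, 30, 72, 32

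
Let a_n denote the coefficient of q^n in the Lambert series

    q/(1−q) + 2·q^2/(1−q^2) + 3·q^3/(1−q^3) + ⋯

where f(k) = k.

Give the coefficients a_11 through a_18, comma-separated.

12, 28, 14, 24, 24, 31, 18, 39

[q^11] f(11)=11,f(1)=1 ⇒ 12
n=12: 1·12 2·6 3·4 4·3 6·2 12·1  f→[1+2+3+4+6+12]=28
[q^13] f(1)=1,f(13)=13 ⇒ 14
n=14: 14·1 7·2 2·7 1·14  f→[14+7+2+1]=24
d|15:{1,3,5,15}  Σf=1+3+5+15=24
d|16:{16,8,4,2,1}  Σf=16+8+4+2+1=31
q^17  k|17↦f(k): 1:1 17:17  a_17=18
n=18: 18·1 9·2 6·3 3·6 2·9 1·18  f→[18+9+6+3+2+1]=39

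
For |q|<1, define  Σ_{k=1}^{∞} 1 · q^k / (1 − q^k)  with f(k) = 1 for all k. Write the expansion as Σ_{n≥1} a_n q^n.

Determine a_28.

a_28 = 6

d|28:{1,2,4,7,14,28}  Σf=1+1+1+1+1+1=6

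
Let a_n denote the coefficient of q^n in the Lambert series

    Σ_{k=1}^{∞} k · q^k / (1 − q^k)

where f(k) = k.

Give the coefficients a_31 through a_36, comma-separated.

32, 63, 48, 54, 48, 91

n=31: 1·31 31·1  f→[1+31]=32
[q^32] f(32)=32,f(16)=16,f(8)=8,f(4)=4,f(2)=2,f(1)=1 ⇒ 63
q^33  k|33↦f(k): 33:33 11:11 3:3 1:1  a_33=48
n=34: 34·1 17·2 2·17 1·34  f→[34+17+2+1]=54
n=35: 35·1 7·5 5·7 1·35  f→[35+7+5+1]=48
[q^36] f(1)=1,f(2)=2,f(3)=3,f(4)=4,f(6)=6,f(9)=9,f(12)=12,f(18)=18,f(36)=36 ⇒ 91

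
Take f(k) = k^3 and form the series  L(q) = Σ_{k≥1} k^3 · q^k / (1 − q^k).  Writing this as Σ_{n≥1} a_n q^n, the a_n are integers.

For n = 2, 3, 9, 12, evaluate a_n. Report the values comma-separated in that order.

q^2  k|2↦f(k): 2:8 1:1  a_2=9
[q^3] f(1)=1,f(3)=27 ⇒ 28
d|9:{9,3,1}  Σf=729+27+1=757
q^12  k|12↦f(k): 1:1 2:8 3:27 4:64 6:216 12:1728  a_12=2044

9, 28, 757, 2044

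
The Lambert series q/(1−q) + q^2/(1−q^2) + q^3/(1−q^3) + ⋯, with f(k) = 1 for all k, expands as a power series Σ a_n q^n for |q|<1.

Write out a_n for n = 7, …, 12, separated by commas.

[q^7] f(7)=1,f(1)=1 ⇒ 2
n=8: 8·1 4·2 2·4 1·8  f→[1+1+1+1]=4
q^9  k|9↦f(k): 9:1 3:1 1:1  a_9=3
n=10: 1·10 2·5 5·2 10·1  f→[1+1+1+1]=4
q^11  k|11↦f(k): 11:1 1:1  a_11=2
n=12: 1·12 2·6 3·4 4·3 6·2 12·1  f→[1+1+1+1+1+1]=6

2, 4, 3, 4, 2, 6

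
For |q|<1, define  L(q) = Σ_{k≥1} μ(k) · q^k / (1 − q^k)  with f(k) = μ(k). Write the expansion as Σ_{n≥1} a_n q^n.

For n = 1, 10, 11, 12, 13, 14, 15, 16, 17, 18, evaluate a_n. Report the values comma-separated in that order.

1, 0, 0, 0, 0, 0, 0, 0, 0, 0

q^1  k|1↦μ(k): 1:1  a_1=1
q^10  k|10↦μ(k): 1:1 2:-1 5:-1 10:1  a_10=0
[q^11] μ(11)=-1,μ(1)=1 ⇒ 0
[q^12] μ(1)=1,μ(2)=-1,μ(3)=-1,μ(4)=0,μ(6)=1,μ(12)=0 ⇒ 0
[q^13] μ(1)=1,μ(13)=-1 ⇒ 0
n=14: 14·1 7·2 2·7 1·14  μ→[1+(-1)+(-1)+1]=0
q^15  k|15↦μ(k): 1:1 3:-1 5:-1 15:1  a_15=0
n=16: 1·16 2·8 4·4 8·2 16·1  μ→[1+(-1)+0+0+0]=0
[q^17] μ(1)=1,μ(17)=-1 ⇒ 0
d|18:{18,9,6,3,2,1}  Σμ=0+0+1+(-1)+(-1)+1=0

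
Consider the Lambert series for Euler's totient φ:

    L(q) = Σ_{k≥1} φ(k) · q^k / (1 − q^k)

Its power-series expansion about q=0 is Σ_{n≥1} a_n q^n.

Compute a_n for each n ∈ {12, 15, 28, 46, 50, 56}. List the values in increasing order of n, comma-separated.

[q^12] φ(12)=4,φ(6)=2,φ(4)=2,φ(3)=2,φ(2)=1,φ(1)=1 ⇒ 12
n=15: 1·15 3·5 5·3 15·1  φ→[1+2+4+8]=15
d|28:{28,14,7,4,2,1}  Σφ=12+6+6+2+1+1=28
d|46:{1,2,23,46}  Σφ=1+1+22+22=46
n=50: 1·50 2·25 5·10 10·5 25·2 50·1  φ→[1+1+4+4+20+20]=50
[q^56] φ(1)=1,φ(2)=1,φ(4)=2,φ(7)=6,φ(8)=4,φ(14)=6,φ(28)=12,φ(56)=24 ⇒ 56

12, 15, 28, 46, 50, 56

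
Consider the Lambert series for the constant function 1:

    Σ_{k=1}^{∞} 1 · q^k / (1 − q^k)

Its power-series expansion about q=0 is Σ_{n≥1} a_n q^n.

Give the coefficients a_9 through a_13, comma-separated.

3, 4, 2, 6, 2

n=9: 1·9 3·3 9·1  f→[1+1+1]=3
q^10  k|10↦f(k): 10:1 5:1 2:1 1:1  a_10=4
[q^11] f(1)=1,f(11)=1 ⇒ 2
q^12  k|12↦f(k): 12:1 6:1 4:1 3:1 2:1 1:1  a_12=6
n=13: 13·1 1·13  f→[1+1]=2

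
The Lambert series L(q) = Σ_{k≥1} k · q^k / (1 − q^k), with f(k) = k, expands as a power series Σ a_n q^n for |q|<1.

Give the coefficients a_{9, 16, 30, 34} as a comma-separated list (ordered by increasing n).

d|9:{1,3,9}  Σf=1+3+9=13
q^16  k|16↦f(k): 16:16 8:8 4:4 2:2 1:1  a_16=31
d|30:{30,15,10,6,5,3,2,1}  Σf=30+15+10+6+5+3+2+1=72
[q^34] f(1)=1,f(2)=2,f(17)=17,f(34)=34 ⇒ 54

13, 31, 72, 54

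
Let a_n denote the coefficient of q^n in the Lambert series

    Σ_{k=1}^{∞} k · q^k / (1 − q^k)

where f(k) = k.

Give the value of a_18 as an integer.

[q^18] f(18)=18,f(9)=9,f(6)=6,f(3)=3,f(2)=2,f(1)=1 ⇒ 39

a_18 = 39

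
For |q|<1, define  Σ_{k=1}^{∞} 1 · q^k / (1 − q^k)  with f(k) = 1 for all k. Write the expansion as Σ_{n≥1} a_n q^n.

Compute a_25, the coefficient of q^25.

q^25  k|25↦f(k): 25:1 5:1 1:1  a_25=3

a_25 = 3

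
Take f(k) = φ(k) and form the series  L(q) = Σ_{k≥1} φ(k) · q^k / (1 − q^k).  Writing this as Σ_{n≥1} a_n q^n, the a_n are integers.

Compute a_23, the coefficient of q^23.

d|23:{23,1}  Σφ=22+1=23

a_23 = 23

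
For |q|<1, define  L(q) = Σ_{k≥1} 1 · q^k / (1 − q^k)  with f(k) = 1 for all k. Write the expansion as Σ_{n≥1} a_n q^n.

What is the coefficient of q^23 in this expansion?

a_23 = 2

n=23: 1·23 23·1  f→[1+1]=2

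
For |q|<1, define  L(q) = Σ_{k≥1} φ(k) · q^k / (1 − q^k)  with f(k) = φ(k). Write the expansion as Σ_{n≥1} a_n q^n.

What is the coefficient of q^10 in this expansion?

n=10: 1·10 2·5 5·2 10·1  φ→[1+1+4+4]=10

a_10 = 10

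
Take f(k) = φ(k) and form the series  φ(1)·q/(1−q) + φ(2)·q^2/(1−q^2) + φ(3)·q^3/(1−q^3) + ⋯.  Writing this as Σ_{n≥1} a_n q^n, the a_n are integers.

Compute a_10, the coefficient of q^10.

q^10  k|10↦φ(k): 1:1 2:1 5:4 10:4  a_10=10

a_10 = 10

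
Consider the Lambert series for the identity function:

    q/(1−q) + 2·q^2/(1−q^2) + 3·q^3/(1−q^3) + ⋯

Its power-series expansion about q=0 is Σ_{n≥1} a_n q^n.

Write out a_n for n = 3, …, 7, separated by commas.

4, 7, 6, 12, 8

q^3  k|3↦f(k): 1:1 3:3  a_3=4
[q^4] f(4)=4,f(2)=2,f(1)=1 ⇒ 7
q^5  k|5↦f(k): 1:1 5:5  a_5=6
q^6  k|6↦f(k): 6:6 3:3 2:2 1:1  a_6=12
n=7: 7·1 1·7  f→[7+1]=8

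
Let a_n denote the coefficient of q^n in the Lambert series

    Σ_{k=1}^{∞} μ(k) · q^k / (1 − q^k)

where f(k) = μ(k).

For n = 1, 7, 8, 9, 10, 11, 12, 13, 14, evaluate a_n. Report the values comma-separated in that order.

n=1: 1·1  μ→[1]=1
n=7: 1·7 7·1  μ→[1+(-1)]=0
n=8: 8·1 4·2 2·4 1·8  μ→[0+0+(-1)+1]=0
d|9:{1,3,9}  Σμ=1+(-1)+0=0
[q^10] μ(10)=1,μ(5)=-1,μ(2)=-1,μ(1)=1 ⇒ 0
n=11: 1·11 11·1  μ→[1+(-1)]=0
n=12: 12·1 6·2 4·3 3·4 2·6 1·12  μ→[0+1+0+(-1)+(-1)+1]=0
n=13: 1·13 13·1  μ→[1+(-1)]=0
[q^14] μ(14)=1,μ(7)=-1,μ(2)=-1,μ(1)=1 ⇒ 0

1, 0, 0, 0, 0, 0, 0, 0, 0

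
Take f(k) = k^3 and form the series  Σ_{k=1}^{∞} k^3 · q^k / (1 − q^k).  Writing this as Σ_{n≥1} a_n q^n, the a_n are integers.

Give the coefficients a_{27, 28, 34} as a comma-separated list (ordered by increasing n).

20440, 25112, 44226

q^27  k|27↦f(k): 1:1 3:27 9:729 27:19683  a_27=20440
q^28  k|28↦f(k): 28:21952 14:2744 7:343 4:64 2:8 1:1  a_28=25112
n=34: 34·1 17·2 2·17 1·34  f→[39304+4913+8+1]=44226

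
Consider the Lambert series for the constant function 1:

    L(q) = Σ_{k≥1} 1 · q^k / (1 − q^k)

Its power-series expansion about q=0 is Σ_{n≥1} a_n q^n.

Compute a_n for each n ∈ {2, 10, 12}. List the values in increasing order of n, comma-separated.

2, 4, 6

[q^2] f(2)=1,f(1)=1 ⇒ 2
q^10  k|10↦f(k): 10:1 5:1 2:1 1:1  a_10=4
d|12:{12,6,4,3,2,1}  Σf=1+1+1+1+1+1=6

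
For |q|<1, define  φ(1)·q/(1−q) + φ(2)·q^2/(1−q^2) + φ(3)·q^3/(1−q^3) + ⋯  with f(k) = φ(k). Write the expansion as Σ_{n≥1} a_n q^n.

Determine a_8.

q^8  k|8↦φ(k): 1:1 2:1 4:2 8:4  a_8=8

a_8 = 8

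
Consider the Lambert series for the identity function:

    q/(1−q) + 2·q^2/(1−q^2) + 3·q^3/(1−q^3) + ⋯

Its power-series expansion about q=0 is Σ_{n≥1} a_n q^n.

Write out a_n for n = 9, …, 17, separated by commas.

n=9: 9·1 3·3 1·9  f→[9+3+1]=13
d|10:{10,5,2,1}  Σf=10+5+2+1=18
n=11: 11·1 1·11  f→[11+1]=12
d|12:{1,2,3,4,6,12}  Σf=1+2+3+4+6+12=28
[q^13] f(13)=13,f(1)=1 ⇒ 14
d|14:{1,2,7,14}  Σf=1+2+7+14=24
n=15: 1·15 3·5 5·3 15·1  f→[1+3+5+15]=24
q^16  k|16↦f(k): 16:16 8:8 4:4 2:2 1:1  a_16=31
n=17: 17·1 1·17  f→[17+1]=18

13, 18, 12, 28, 14, 24, 24, 31, 18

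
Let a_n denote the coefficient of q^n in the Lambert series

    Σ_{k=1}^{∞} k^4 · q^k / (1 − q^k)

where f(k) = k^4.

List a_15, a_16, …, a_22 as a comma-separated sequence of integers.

n=15: 15·1 5·3 3·5 1·15  f→[50625+625+81+1]=51332
n=16: 16·1 8·2 4·4 2·8 1·16  f→[65536+4096+256+16+1]=69905
[q^17] f(1)=1,f(17)=83521 ⇒ 83522
q^18  k|18↦f(k): 1:1 2:16 3:81 6:1296 9:6561 18:104976  a_18=112931
d|19:{1,19}  Σf=1+130321=130322
[q^20] f(1)=1,f(2)=16,f(4)=256,f(5)=625,f(10)=10000,f(20)=160000 ⇒ 170898
[q^21] f(1)=1,f(3)=81,f(7)=2401,f(21)=194481 ⇒ 196964
[q^22] f(22)=234256,f(11)=14641,f(2)=16,f(1)=1 ⇒ 248914

51332, 69905, 83522, 112931, 130322, 170898, 196964, 248914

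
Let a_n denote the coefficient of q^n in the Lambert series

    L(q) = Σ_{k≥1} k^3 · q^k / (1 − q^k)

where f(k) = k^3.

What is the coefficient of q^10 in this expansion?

n=10: 1·10 2·5 5·2 10·1  f→[1+8+125+1000]=1134

a_10 = 1134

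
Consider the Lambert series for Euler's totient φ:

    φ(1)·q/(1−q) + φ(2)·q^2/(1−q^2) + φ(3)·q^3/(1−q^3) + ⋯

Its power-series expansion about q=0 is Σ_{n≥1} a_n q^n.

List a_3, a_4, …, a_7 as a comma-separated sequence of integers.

d|3:{3,1}  Σφ=2+1=3
n=4: 1·4 2·2 4·1  φ→[1+1+2]=4
d|5:{1,5}  Σφ=1+4=5
q^6  k|6↦φ(k): 6:2 3:2 2:1 1:1  a_6=6
[q^7] φ(1)=1,φ(7)=6 ⇒ 7

3, 4, 5, 6, 7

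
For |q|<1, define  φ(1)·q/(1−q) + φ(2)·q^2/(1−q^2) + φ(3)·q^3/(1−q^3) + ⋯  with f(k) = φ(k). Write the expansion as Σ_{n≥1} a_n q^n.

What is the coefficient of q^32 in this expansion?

q^32  k|32↦φ(k): 32:16 16:8 8:4 4:2 2:1 1:1  a_32=32

a_32 = 32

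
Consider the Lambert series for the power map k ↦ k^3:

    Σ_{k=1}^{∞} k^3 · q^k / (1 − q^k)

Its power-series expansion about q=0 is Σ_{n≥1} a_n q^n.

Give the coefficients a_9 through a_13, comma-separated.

n=9: 1·9 3·3 9·1  f→[1+27+729]=757
d|10:{1,2,5,10}  Σf=1+8+125+1000=1134
d|11:{11,1}  Σf=1331+1=1332
d|12:{1,2,3,4,6,12}  Σf=1+8+27+64+216+1728=2044
q^13  k|13↦f(k): 13:2197 1:1  a_13=2198

757, 1134, 1332, 2044, 2198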